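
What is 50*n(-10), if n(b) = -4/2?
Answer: -100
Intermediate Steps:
n(b) = -2 (n(b) = -4*½ = -2)
50*n(-10) = 50*(-2) = -100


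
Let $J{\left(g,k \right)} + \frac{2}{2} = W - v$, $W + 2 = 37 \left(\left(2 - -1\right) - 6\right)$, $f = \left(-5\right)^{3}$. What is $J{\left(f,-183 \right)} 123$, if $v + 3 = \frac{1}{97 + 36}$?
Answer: $- \frac{1815972}{133} \approx -13654.0$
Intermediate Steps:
$v = - \frac{398}{133}$ ($v = -3 + \frac{1}{97 + 36} = -3 + \frac{1}{133} = - \frac{398}{133} \approx -2.9925$)
$f = -125$
$W = -113$ ($W = -2 + 37 \left(\left(2 - -1\right) - 6\right) = -2 + 37 \left(\left(2 + 1\right) - 6\right) = -2 + 37 \left(3 - 6\right) = -2 + 37 \left(-3\right) = -2 - 111 = -113$)
$J{\left(g,k \right)} = - \frac{14764}{133}$ ($J{\left(g,k \right)} = -1 - \frac{14631}{133} = - \frac{14764}{133}$)
$J{\left(f,-183 \right)} 123 = \left(- \frac{14764}{133}\right) 123 = - \frac{1815972}{133}$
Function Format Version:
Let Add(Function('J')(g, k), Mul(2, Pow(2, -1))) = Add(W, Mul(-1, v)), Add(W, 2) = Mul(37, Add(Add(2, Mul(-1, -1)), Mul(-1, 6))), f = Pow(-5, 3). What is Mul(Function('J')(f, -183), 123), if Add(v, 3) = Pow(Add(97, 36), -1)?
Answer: Rational(-1815972, 133) ≈ -13654.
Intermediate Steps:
v = Rational(-398, 133) (v = Add(-3, Pow(Add(97, 36), -1)) = Add(-3, Pow(133, -1)) = Add(-3, Rational(1, 133)) = Rational(-398, 133) ≈ -2.9925)
f = -125
W = -113 (W = Add(-2, Mul(37, Add(Add(2, Mul(-1, -1)), Mul(-1, 6)))) = Add(-2, Mul(37, Add(Add(2, 1), -6))) = Add(-2, Mul(37, Add(3, -6))) = Add(-2, Mul(37, -3)) = Add(-2, -111) = -113)
Function('J')(g, k) = Rational(-14764, 133) (Function('J')(g, k) = Add(-1, Add(-113, Mul(-1, Rational(-398, 133)))) = Add(-1, Add(-113, Rational(398, 133))) = Add(-1, Rational(-14631, 133)) = Rational(-14764, 133))
Mul(Function('J')(f, -183), 123) = Mul(Rational(-14764, 133), 123) = Rational(-1815972, 133)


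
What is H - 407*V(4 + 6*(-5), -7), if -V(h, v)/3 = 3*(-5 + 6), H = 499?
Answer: 4162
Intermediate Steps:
V(h, v) = -9 (V(h, v) = -9*(-5 + 6) = -9)
H - 407*V(4 + 6*(-5), -7) = 499 - 407*(-9) = 499 + 3663 = 4162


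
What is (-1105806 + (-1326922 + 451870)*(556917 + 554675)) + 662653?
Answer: -972701245937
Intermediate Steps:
(-1105806 + (-1326922 + 451870)*(556917 + 554675)) + 662653 = (-1105806 - 875052*1111592) + 662653 = (-1105806 - 972700802784) + 662653 = -972701908590 + 662653 = -972701245937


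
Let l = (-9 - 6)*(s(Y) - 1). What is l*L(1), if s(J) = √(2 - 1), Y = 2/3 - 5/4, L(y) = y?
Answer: 0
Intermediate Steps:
Y = -7/12 (Y = 2*(⅓) - 5*¼ = ⅔ - 5/4 = -7/12 ≈ -0.58333)
s(J) = 1 (s(J) = √1 = 1)
l = 0 (l = (-9 - 6)*(1 - 1) = -15*0 = 0)
l*L(1) = 0*1 = 0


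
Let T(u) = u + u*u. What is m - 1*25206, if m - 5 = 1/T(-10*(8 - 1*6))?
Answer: -9576379/380 ≈ -25201.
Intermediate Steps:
T(u) = u + u**2
m = 1901/380 (m = 5 + 1/((-10*(8 - 1*6))*(1 - 10*(8 - 1*6))) = 5 + 1/((-10*(8 - 6))*(1 - 10*(8 - 6))) = 5 + 1/((-10*2)*(1 - 10*2)) = 5 + 1/(-20*(1 - 20)) = 5 + 1/(-20*(-19)) = 5 + 1/380 = 1901/380 ≈ 5.0026)
m - 1*25206 = 1901/380 - 1*25206 = 1901/380 - 25206 = -9576379/380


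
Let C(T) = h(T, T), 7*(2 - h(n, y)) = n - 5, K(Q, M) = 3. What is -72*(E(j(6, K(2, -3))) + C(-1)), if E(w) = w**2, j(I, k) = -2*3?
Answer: -19584/7 ≈ -2797.7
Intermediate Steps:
h(n, y) = 19/7 - n/7 (h(n, y) = 2 - (n - 5)/7 = 2 - (-5 + n)/7 = 2 + (5/7 - n/7) = 19/7 - n/7)
C(T) = 19/7 - T/7
j(I, k) = -6
-72*(E(j(6, K(2, -3))) + C(-1)) = -72*((-6)**2 + (19/7 - 1/7*(-1))) = -72*(36 + (19/7 + 1/7)) = -72*(36 + 20/7) = -72*272/7 = -19584/7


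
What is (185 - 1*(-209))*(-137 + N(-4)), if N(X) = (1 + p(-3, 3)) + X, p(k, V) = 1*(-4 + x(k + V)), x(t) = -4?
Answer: -58312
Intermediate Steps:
p(k, V) = -8 (p(k, V) = 1*(-4 - 4) = 1*(-8) = -8)
N(X) = -7 + X (N(X) = (1 - 8) + X = -7 + X)
(185 - 1*(-209))*(-137 + N(-4)) = (185 - 1*(-209))*(-137 + (-7 - 4)) = (185 + 209)*(-137 - 11) = 394*(-148) = -58312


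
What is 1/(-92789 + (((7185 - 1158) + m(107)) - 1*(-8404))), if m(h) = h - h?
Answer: -1/78358 ≈ -1.2762e-5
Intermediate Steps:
m(h) = 0
1/(-92789 + (((7185 - 1158) + m(107)) - 1*(-8404))) = 1/(-92789 + (((7185 - 1158) + 0) - 1*(-8404))) = 1/(-92789 + ((6027 + 0) + 8404)) = 1/(-92789 + (6027 + 8404)) = 1/(-92789 + 14431) = 1/(-78358) = -1/78358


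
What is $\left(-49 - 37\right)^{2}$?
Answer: $7396$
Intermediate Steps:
$\left(-49 - 37\right)^{2} = \left(-86\right)^{2} = 7396$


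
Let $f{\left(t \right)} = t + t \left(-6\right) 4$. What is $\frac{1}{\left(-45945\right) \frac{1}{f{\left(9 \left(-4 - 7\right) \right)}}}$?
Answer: $- \frac{253}{5105} \approx -0.049559$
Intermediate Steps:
$f{\left(t \right)} = - 23 t$ ($f{\left(t \right)} = t + - 6 t 4 = t - 24 t = - 23 t$)
$\frac{1}{\left(-45945\right) \frac{1}{f{\left(9 \left(-4 - 7\right) \right)}}} = \frac{1}{\left(-45945\right) \frac{1}{\left(-23\right) 9 \left(-4 - 7\right)}} = \frac{1}{\left(-45945\right) \frac{1}{\left(-23\right) 9 \left(-11\right)}} = \frac{1}{\left(-45945\right) \frac{1}{\left(-23\right) \left(-99\right)}} = \frac{1}{\left(-45945\right) \frac{1}{2277}} = \frac{1}{- \frac{5105}{253}} = - \frac{253}{5105}$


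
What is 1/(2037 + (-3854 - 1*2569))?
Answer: -1/4386 ≈ -0.00022800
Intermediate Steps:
1/(2037 + (-3854 - 1*2569)) = 1/(2037 + (-3854 - 2569)) = 1/(2037 - 6423) = 1/(-4386) = -1/4386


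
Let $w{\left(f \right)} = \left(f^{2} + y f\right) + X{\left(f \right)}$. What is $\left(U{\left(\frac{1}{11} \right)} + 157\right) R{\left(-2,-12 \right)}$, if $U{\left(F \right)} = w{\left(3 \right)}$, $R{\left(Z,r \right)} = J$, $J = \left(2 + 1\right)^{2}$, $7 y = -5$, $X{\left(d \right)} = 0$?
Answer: $\frac{10323}{7} \approx 1474.7$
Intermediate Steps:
$y = - \frac{5}{7}$ ($y = \frac{1}{7} \left(-5\right) = - \frac{5}{7} \approx -0.71429$)
$J = 9$ ($J = 3^{2} = 9$)
$R{\left(Z,r \right)} = 9$
$w{\left(f \right)} = f^{2} - \frac{5 f}{7}$ ($w{\left(f \right)} = \left(f^{2} - \frac{5 f}{7}\right) + 0 = f^{2} - \frac{5 f}{7}$)
$U{\left(F \right)} = \frac{48}{7}$ ($U{\left(F \right)} = \frac{1}{7} \cdot 3 \left(-5 + 7 \cdot 3\right) = \frac{1}{7} \cdot 3 \left(-5 + 21\right) = \frac{1}{7} \cdot 3 \cdot 16 = \frac{48}{7}$)
$\left(U{\left(\frac{1}{11} \right)} + 157\right) R{\left(-2,-12 \right)} = \left(\frac{48}{7} + 157\right) 9 = \frac{1147}{7} \cdot 9 = \frac{10323}{7}$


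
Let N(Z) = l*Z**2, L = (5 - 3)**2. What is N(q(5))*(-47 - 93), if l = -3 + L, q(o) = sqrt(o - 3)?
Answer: -280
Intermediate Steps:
L = 4 (L = 2**2 = 4)
q(o) = sqrt(-3 + o)
l = 1 (l = -3 + 4 = 1)
N(Z) = Z**2 (N(Z) = 1*Z**2 = Z**2)
N(q(5))*(-47 - 93) = (sqrt(-3 + 5))**2*(-47 - 93) = (sqrt(2))**2*(-140) = 2*(-140) = -280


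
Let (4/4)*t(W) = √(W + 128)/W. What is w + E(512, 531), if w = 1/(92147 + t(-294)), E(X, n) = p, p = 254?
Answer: 93209633758317676/366967046361845 + 147*I*√166/366967046361845 ≈ 254.0 + 5.1611e-12*I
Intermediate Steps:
E(X, n) = 254
t(W) = √(128 + W)/W (t(W) = √(W + 128)/W = √(128 + W)/W)
w = 1/(92147 - I*√166/294) (w = 1/(92147 + √(128 - 294)/(-294)) = 1/(92147 - I*√166/294) ≈ 1.0852e-5 + 0.e-11*I)
w + E(512, 531) = (3982409046/366967046361845 + 147*I*√166/366967046361845) + 254 = 93209633758317676/366967046361845 + 147*I*√166/366967046361845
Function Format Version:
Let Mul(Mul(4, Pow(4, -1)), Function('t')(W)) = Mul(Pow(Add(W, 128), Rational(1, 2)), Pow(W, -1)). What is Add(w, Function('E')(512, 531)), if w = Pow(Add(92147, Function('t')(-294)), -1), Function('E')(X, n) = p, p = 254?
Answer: Add(Rational(93209633758317676, 366967046361845), Mul(Rational(147, 366967046361845), I, Pow(166, Rational(1, 2)))) ≈ Add(254.00, Mul(5.1611e-12, I))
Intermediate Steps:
Function('E')(X, n) = 254
Function('t')(W) = Mul(Pow(W, -1), Pow(Add(128, W), Rational(1, 2))) (Function('t')(W) = Mul(Pow(Add(W, 128), Rational(1, 2)), Pow(W, -1)) = Mul(Pow(Add(128, W), Rational(1, 2)), Pow(W, -1)) = Mul(Pow(W, -1), Pow(Add(128, W), Rational(1, 2))))
w = Pow(Add(92147, Mul(Rational(-1, 294), I, Pow(166, Rational(1, 2)))), -1) (w = Pow(Add(92147, Mul(Pow(-294, -1), Pow(Add(128, -294), Rational(1, 2)))), -1) = Pow(Add(92147, Mul(Rational(-1, 294), Pow(-166, Rational(1, 2)))), -1) = Pow(Add(92147, Mul(Rational(-1, 294), Mul(I, Pow(166, Rational(1, 2))))), -1) = Pow(Add(92147, Mul(Rational(-1, 294), I, Pow(166, Rational(1, 2)))), -1) ≈ Add(1.0852e-5, Mul(0.e-11, I)))
Add(w, Function('E')(512, 531)) = Add(Add(Rational(3982409046, 366967046361845), Mul(Rational(147, 366967046361845), I, Pow(166, Rational(1, 2)))), 254) = Add(Rational(93209633758317676, 366967046361845), Mul(Rational(147, 366967046361845), I, Pow(166, Rational(1, 2))))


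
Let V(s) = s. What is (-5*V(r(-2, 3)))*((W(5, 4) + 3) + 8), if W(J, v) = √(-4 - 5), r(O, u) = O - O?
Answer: 0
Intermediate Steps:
r(O, u) = 0
W(J, v) = 3*I (W(J, v) = √(-9) = 3*I)
(-5*V(r(-2, 3)))*((W(5, 4) + 3) + 8) = (-5*0)*((3*I + 3) + 8) = 0*((3 + 3*I) + 8) = 0*(11 + 3*I) = 0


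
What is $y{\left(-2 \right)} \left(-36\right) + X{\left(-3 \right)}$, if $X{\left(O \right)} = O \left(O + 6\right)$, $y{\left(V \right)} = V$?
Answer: $63$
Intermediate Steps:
$X{\left(O \right)} = O \left(6 + O\right)$
$y{\left(-2 \right)} \left(-36\right) + X{\left(-3 \right)} = \left(-2\right) \left(-36\right) - 3 \left(6 - 3\right) = 72 - 9 = 63$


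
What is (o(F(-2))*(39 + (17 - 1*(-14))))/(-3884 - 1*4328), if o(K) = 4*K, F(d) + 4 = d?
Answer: 420/2053 ≈ 0.20458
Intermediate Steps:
F(d) = -4 + d
(o(F(-2))*(39 + (17 - 1*(-14))))/(-3884 - 1*4328) = ((4*(-4 - 2))*(39 + (17 - 1*(-14))))/(-3884 - 1*4328) = ((4*(-6))*(39 + (17 + 14)))/(-3884 - 4328) = -24*(39 + 31)/(-8212) = -24*70*(-1/8212) = -1680*(-1/8212) = 420/2053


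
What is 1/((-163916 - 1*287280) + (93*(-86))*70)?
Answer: -1/1011056 ≈ -9.8906e-7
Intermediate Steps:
1/((-163916 - 1*287280) + (93*(-86))*70) = 1/((-163916 - 287280) - 7998*70) = 1/(-451196 - 559860) = 1/(-1011056) = -1/1011056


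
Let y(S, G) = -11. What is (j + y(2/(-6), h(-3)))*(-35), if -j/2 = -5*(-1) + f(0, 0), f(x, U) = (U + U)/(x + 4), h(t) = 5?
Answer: 735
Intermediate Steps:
f(x, U) = 2*U/(4 + x) (f(x, U) = (2*U)/(4 + x) = 2*U/(4 + x))
j = -10 (j = -2*(-5*(-1) + 2*0/(4 + 0)) = -2*(5 + 2*0/4) = -2*(5 + 2*0*(¼)) = -2*(5 + 0) = -2*5 = -10)
(j + y(2/(-6), h(-3)))*(-35) = (-10 - 11)*(-35) = -21*(-35) = 735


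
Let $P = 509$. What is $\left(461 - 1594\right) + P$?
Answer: $-624$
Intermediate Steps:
$\left(461 - 1594\right) + P = \left(461 - 1594\right) + 509 = -1133 + 509 = -624$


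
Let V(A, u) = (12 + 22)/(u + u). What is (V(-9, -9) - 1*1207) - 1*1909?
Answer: -28061/9 ≈ -3117.9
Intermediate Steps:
V(A, u) = 17/u (V(A, u) = 34/((2*u)) = 34*(1/(2*u)) = 17/u)
(V(-9, -9) - 1*1207) - 1*1909 = (17/(-9) - 1*1207) - 1*1909 = (17*(-1/9) - 1207) - 1909 = (-17/9 - 1207) - 1909 = -10880/9 - 1909 = -28061/9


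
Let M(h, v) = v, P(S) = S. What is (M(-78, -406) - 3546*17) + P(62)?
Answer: -60626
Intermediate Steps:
(M(-78, -406) - 3546*17) + P(62) = (-406 - 3546*17) + 62 = (-406 - 1*60282) + 62 = (-406 - 60282) + 62 = -60688 + 62 = -60626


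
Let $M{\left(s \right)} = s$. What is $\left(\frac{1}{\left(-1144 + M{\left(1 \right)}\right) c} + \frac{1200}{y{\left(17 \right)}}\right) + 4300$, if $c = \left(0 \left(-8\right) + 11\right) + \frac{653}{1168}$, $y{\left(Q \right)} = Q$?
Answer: $\frac{1146571055044}{262337931} \approx 4370.6$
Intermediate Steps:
$c = \frac{13501}{1168}$ ($c = \left(0 + 11\right) + 653 \cdot \frac{1}{1168} = 11 + \frac{653}{1168} = \frac{13501}{1168} \approx 11.559$)
$\left(\frac{1}{\left(-1144 + M{\left(1 \right)}\right) c} + \frac{1200}{y{\left(17 \right)}}\right) + 4300 = \left(\frac{1}{\left(-1144 + 1\right) \frac{13501}{1168}} + \frac{1200}{17}\right) + 4300 = \left(\frac{1}{-1143} \cdot \frac{1168}{13501} + 1200 \cdot \frac{1}{17}\right) + 4300 = \left(\left(- \frac{1}{1143}\right) \frac{1168}{13501} + \frac{1200}{17}\right) + 4300 = \left(- \frac{1168}{15431643} + \frac{1200}{17}\right) + 4300 = \frac{18517951744}{262337931} + 4300 = \frac{1146571055044}{262337931}$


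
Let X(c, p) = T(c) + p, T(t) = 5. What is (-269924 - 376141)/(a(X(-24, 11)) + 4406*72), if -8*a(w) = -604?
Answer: -258426/126923 ≈ -2.0361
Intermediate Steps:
X(c, p) = 5 + p
a(w) = 151/2 (a(w) = -1/8*(-604) = 151/2)
(-269924 - 376141)/(a(X(-24, 11)) + 4406*72) = (-269924 - 376141)/(151/2 + 4406*72) = -646065/(151/2 + 317232) = -646065/634615/2 = -646065*2/634615 = -258426/126923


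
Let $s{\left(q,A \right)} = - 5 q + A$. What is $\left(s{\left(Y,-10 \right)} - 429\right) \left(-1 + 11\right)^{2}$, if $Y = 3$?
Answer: $-45400$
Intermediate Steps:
$s{\left(q,A \right)} = A - 5 q$
$\left(s{\left(Y,-10 \right)} - 429\right) \left(-1 + 11\right)^{2} = \left(\left(-10 - 15\right) - 429\right) \left(-1 + 11\right)^{2} = \left(\left(-10 - 15\right) - 429\right) 10^{2} = \left(-25 - 429\right) 100 = \left(-454\right) 100 = -45400$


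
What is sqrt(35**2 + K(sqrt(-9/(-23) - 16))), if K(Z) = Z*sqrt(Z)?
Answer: sqrt(648025 + 23*23**(1/4)*359**(3/4)*I**(3/2))/23 ≈ 34.921 + 0.079506*I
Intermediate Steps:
K(Z) = Z**(3/2)
sqrt(35**2 + K(sqrt(-9/(-23) - 16))) = sqrt(35**2 + (sqrt(-9/(-23) - 16))**(3/2)) = sqrt(1225 + (sqrt(-9*(-1/23) - 16))**(3/2)) = sqrt(1225 + (sqrt(9/23 - 16))**(3/2)) = sqrt(1225 + (sqrt(-359/23))**(3/2)) = sqrt(1225 + (I*sqrt(8257)/23)**(3/2)) = sqrt(1225 + 23**(1/4)*359**(3/4)*I**(3/2)/23)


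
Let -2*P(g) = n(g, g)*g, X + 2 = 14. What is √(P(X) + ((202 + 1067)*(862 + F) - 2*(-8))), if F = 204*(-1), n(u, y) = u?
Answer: √834946 ≈ 913.75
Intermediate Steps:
X = 12 (X = -2 + 14 = 12)
F = -204
P(g) = -g²/2 (P(g) = -g*g/2 = -g²/2)
√(P(X) + ((202 + 1067)*(862 + F) - 2*(-8))) = √(-½*12² + ((202 + 1067)*(862 - 204) - 2*(-8))) = √(-½*144 + (1269*658 - 1*(-16))) = √(-72 + (835002 + 16)) = √(-72 + 835018) = √834946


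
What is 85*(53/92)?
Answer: 4505/92 ≈ 48.967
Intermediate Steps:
85*(53/92) = 4505/92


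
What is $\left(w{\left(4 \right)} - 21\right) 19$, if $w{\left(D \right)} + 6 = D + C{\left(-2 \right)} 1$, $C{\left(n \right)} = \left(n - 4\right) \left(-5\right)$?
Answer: $133$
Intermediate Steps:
$C{\left(n \right)} = 20 - 5 n$ ($C{\left(n \right)} = \left(-4 + n\right) \left(-5\right) = 20 - 5 n$)
$w{\left(D \right)} = 24 + D$ ($w{\left(D \right)} = -6 + \left(D + \left(20 - -10\right) 1\right) = -6 + \left(D + \left(20 + 10\right) 1\right) = -6 + \left(D + 30 \cdot 1\right) = -6 + \left(D + 30\right) = -6 + \left(30 + D\right) = 24 + D$)
$\left(w{\left(4 \right)} - 21\right) 19 = \left(\left(24 + 4\right) - 21\right) 19 = \left(28 - 21\right) 19 = 7 \cdot 19 = 133$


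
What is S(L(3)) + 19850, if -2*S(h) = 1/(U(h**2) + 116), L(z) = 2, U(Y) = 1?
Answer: 4644899/234 ≈ 19850.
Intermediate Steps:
S(h) = -1/234 (S(h) = -1/(2*(1 + 116)) = -1/2/117 = -1/2*1/117 = -1/234)
S(L(3)) + 19850 = -1/234 + 19850 = 4644899/234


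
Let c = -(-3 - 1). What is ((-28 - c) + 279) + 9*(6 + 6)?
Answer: 355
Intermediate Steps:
c = 4 (c = -1*(-4) = 4)
((-28 - c) + 279) + 9*(6 + 6) = ((-28 - 1*4) + 279) + 9*(6 + 6) = ((-28 - 4) + 279) + 9*12 = (-32 + 279) + 108 = 247 + 108 = 355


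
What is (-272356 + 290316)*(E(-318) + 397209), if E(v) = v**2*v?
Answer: -570413605080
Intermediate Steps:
E(v) = v**3
(-272356 + 290316)*(E(-318) + 397209) = (-272356 + 290316)*((-318)**3 + 397209) = 17960*(-32157432 + 397209) = 17960*(-31760223) = -570413605080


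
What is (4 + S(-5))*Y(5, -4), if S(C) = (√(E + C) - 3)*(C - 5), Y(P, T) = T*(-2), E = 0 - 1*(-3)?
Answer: 272 - 80*I*√2 ≈ 272.0 - 113.14*I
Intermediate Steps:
E = 3 (E = 0 + 3 = 3)
Y(P, T) = -2*T
S(C) = (-5 + C)*(-3 + √(3 + C)) (S(C) = (√(3 + C) - 3)*(C - 5) = (-3 + √(3 + C))*(-5 + C) = (-5 + C)*(-3 + √(3 + C)))
(4 + S(-5))*Y(5, -4) = (4 + (15 - 5*√(3 - 5) - 3*(-5) - 5*√(3 - 5)))*(-2*(-4)) = (4 + (15 - 5*I*√2 + 15 - 5*I*√2))*8 = (4 + (30 - 10*I*√2))*8 = (34 - 10*I*√2)*8 = 272 - 80*I*√2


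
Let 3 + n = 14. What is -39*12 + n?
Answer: -457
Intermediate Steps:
n = 11 (n = -3 + 14 = 11)
-39*12 + n = -39*12 + 11 = -468 + 11 = -457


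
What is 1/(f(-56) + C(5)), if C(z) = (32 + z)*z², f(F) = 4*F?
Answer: 1/701 ≈ 0.0014265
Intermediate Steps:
C(z) = z²*(32 + z)
1/(f(-56) + C(5)) = 1/(4*(-56) + 5²*(32 + 5)) = 1/(-224 + 25*37) = 1/(-224 + 925) = 1/701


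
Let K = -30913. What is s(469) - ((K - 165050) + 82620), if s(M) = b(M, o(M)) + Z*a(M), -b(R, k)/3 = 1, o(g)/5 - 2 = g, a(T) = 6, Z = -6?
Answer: 113304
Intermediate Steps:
o(g) = 10 + 5*g
b(R, k) = -3 (b(R, k) = -3*1 = -3)
s(M) = -39 (s(M) = -3 - 6*6 = -3 - 36 = -39)
s(469) - ((K - 165050) + 82620) = -39 - ((-30913 - 165050) + 82620) = -39 - (-195963 + 82620) = -39 - 1*(-113343) = -39 + 113343 = 113304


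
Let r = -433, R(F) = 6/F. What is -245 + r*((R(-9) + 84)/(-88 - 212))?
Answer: -2245/18 ≈ -124.72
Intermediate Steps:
-245 + r*((R(-9) + 84)/(-88 - 212)) = -245 - 433*(6/(-9) + 84)/(-88 - 212) = -245 - 433*(6*(-⅑) + 84)/(-300) = -245 - 433*(-⅔ + 84)*(-1)/300 = -245 - 108250*(-1)/(3*300) = -245 - 433*(-5/18) = -245 + 2165/18 = -2245/18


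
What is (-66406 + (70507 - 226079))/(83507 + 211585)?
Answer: -110989/147546 ≈ -0.75223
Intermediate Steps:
(-66406 + (70507 - 226079))/(83507 + 211585) = (-66406 - 155572)/295092 = -221978*1/295092 = -110989/147546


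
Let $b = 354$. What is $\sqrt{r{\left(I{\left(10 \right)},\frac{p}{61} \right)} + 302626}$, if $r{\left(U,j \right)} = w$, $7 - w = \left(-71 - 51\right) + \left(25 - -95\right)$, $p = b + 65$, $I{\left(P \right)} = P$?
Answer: $\sqrt{302635} \approx 550.12$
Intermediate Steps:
$p = 419$ ($p = 354 + 65 = 419$)
$w = 9$ ($w = 7 - \left(\left(-71 - 51\right) + \left(25 - -95\right)\right) = 7 - \left(-122 + \left(25 + 95\right)\right) = 7 - \left(-122 + 120\right) = 7 - -2 = 7 + 2 = 9$)
$r{\left(U,j \right)} = 9$
$\sqrt{r{\left(I{\left(10 \right)},\frac{p}{61} \right)} + 302626} = \sqrt{9 + 302626} = \sqrt{302635}$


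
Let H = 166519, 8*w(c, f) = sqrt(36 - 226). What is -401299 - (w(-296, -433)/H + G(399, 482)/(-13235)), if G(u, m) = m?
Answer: -5311191783/13235 - I*sqrt(190)/1332152 ≈ -4.013e+5 - 1.0347e-5*I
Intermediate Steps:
w(c, f) = I*sqrt(190)/8 (w(c, f) = sqrt(36 - 226)/8 = sqrt(-190)/8 = (I*sqrt(190))/8 = I*sqrt(190)/8)
-401299 - (w(-296, -433)/H + G(399, 482)/(-13235)) = -401299 - ((I*sqrt(190)/8)/166519 + 482/(-13235)) = -401299 - ((I*sqrt(190)/8)*(1/166519) + 482*(-1/13235)) = -401299 - (I*sqrt(190)/1332152 - 482/13235) = -401299 - (-482/13235 + I*sqrt(190)/1332152) = -401299 + (482/13235 - I*sqrt(190)/1332152) = -5311191783/13235 - I*sqrt(190)/1332152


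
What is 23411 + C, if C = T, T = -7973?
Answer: 15438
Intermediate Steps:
C = -7973
23411 + C = 23411 - 7973 = 15438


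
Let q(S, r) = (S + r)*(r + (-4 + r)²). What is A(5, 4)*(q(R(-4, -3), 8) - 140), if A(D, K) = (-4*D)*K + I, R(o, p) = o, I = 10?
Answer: 3080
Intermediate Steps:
A(D, K) = 10 - 4*D*K (A(D, K) = (-4*D)*K + 10 = -4*D*K + 10 = 10 - 4*D*K)
A(5, 4)*(q(R(-4, -3), 8) - 140) = (10 - 4*5*4)*((8² - 4*8 - 4*(-4 + 8)² + 8*(-4 + 8)²) - 140) = (10 - 80)*((64 - 32 - 4*4² + 8*4²) - 140) = -70*((64 - 32 - 4*16 + 8*16) - 140) = -70*((64 - 32 - 64 + 128) - 140) = -70*(96 - 140) = -70*(-44) = 3080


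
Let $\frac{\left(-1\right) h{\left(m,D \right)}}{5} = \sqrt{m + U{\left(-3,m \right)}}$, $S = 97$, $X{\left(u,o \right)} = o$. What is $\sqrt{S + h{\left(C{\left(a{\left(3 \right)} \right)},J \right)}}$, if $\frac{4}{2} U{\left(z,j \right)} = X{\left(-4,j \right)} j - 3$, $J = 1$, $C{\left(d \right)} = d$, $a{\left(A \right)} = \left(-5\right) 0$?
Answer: $\frac{\sqrt{388 - 10 i \sqrt{6}}}{2} \approx 9.8538 - 0.31073 i$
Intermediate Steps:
$a{\left(A \right)} = 0$
$U{\left(z,j \right)} = - \frac{3}{2} + \frac{j^{2}}{2}$ ($U{\left(z,j \right)} = \frac{j j - 3}{2} = \frac{j^{2} - 3}{2} = \frac{-3 + j^{2}}{2} = - \frac{3}{2} + \frac{j^{2}}{2}$)
$h{\left(m,D \right)} = - 5 \sqrt{- \frac{3}{2} + m + \frac{m^{2}}{2}}$ ($h{\left(m,D \right)} = - 5 \sqrt{m + \left(- \frac{3}{2} + \frac{m^{2}}{2}\right)} = - 5 \sqrt{- \frac{3}{2} + m + \frac{m^{2}}{2}}$)
$\sqrt{S + h{\left(C{\left(a{\left(3 \right)} \right)},J \right)}} = \sqrt{97 - \frac{5 \sqrt{-6 + 2 \cdot 0^{2} + 4 \cdot 0}}{2}} = \sqrt{97 - \frac{5 \sqrt{-6 + 2 \cdot 0 + 0}}{2}} = \sqrt{97 - \frac{5 \sqrt{-6 + 0 + 0}}{2}} = \sqrt{97 - \frac{5 \sqrt{-6}}{2}} = \sqrt{97 - \frac{5 i \sqrt{6}}{2}}$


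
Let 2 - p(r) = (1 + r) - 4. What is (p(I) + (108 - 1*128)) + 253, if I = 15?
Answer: 223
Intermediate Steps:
p(r) = 5 - r (p(r) = 2 - ((1 + r) - 4) = 2 - (-3 + r) = 2 + (3 - r) = 5 - r)
(p(I) + (108 - 1*128)) + 253 = ((5 - 1*15) + (108 - 1*128)) + 253 = ((5 - 15) + (108 - 128)) + 253 = (-10 - 20) + 253 = -30 + 253 = 223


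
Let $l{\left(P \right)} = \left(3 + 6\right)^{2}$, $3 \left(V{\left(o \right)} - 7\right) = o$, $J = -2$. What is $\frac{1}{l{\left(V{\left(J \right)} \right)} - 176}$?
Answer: $- \frac{1}{95} \approx -0.010526$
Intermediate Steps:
$V{\left(o \right)} = 7 + \frac{o}{3}$
$l{\left(P \right)} = 81$ ($l{\left(P \right)} = 9^{2} = 81$)
$\frac{1}{l{\left(V{\left(J \right)} \right)} - 176} = \frac{1}{81 - 176} = \frac{1}{-95} = - \frac{1}{95}$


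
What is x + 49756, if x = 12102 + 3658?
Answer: 65516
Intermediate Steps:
x = 15760
x + 49756 = 15760 + 49756 = 65516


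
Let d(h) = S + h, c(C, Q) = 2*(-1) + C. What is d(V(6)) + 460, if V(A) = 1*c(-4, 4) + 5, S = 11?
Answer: 470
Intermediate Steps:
c(C, Q) = -2 + C
V(A) = -1 (V(A) = 1*(-2 - 4) + 5 = 1*(-6) + 5 = -6 + 5 = -1)
d(h) = 11 + h
d(V(6)) + 460 = (11 - 1) + 460 = 10 + 460 = 470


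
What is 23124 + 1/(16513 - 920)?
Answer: 360572533/15593 ≈ 23124.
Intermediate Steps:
23124 + 1/(16513 - 920) = 23124 + 1/15593 = 360572533/15593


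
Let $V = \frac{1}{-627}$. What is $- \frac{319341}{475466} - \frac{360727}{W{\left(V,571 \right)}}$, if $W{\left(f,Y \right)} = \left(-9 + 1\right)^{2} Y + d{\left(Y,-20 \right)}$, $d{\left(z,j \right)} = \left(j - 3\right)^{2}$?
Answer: $- \frac{183352352675}{17626951018} \approx -10.402$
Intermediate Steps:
$V = - \frac{1}{627} \approx -0.0015949$
$d{\left(z,j \right)} = \left(-3 + j\right)^{2}$
$W{\left(f,Y \right)} = 529 + 64 Y$ ($W{\left(f,Y \right)} = \left(-9 + 1\right)^{2} Y + \left(-3 - 20\right)^{2} = \left(-8\right)^{2} Y + \left(-23\right)^{2} = 64 Y + 529 = 529 + 64 Y$)
$- \frac{319341}{475466} - \frac{360727}{W{\left(V,571 \right)}} = - \frac{319341}{475466} - \frac{360727}{529 + 64 \cdot 571} = \left(-319341\right) \frac{1}{475466} - \frac{360727}{529 + 36544} = - \frac{319341}{475466} - \frac{360727}{37073} = - \frac{183352352675}{17626951018}$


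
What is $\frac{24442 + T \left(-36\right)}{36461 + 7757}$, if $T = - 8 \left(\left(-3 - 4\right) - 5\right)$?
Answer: $\frac{10493}{22109} \approx 0.4746$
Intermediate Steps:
$T = 96$ ($T = - 8 \left(-7 - 5\right) = \left(-8\right) \left(-12\right) = 96$)
$\frac{24442 + T \left(-36\right)}{36461 + 7757} = \frac{24442 + 96 \left(-36\right)}{36461 + 7757} = \frac{24442 - 3456}{44218} = 20986 \cdot \frac{1}{44218} = \frac{10493}{22109}$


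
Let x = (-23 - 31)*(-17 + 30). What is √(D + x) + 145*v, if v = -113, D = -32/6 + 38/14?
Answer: -16385 + I*√310737/21 ≈ -16385.0 + 26.545*I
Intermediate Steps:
x = -702 (x = -54*13 = -702)
D = -55/21 (D = -32*⅙ + 38*(1/14) = -16/3 + 19/7 = -55/21 ≈ -2.6190)
√(D + x) + 145*v = √(-55/21 - 702) + 145*(-113) = √(-14797/21) - 16385 = I*√310737/21 - 16385 = -16385 + I*√310737/21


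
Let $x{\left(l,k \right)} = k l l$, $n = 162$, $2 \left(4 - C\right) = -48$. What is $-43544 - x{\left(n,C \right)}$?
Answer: $-778376$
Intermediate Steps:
$C = 28$ ($C = 4 - -24 = 4 + 24 = 28$)
$x{\left(l,k \right)} = k l^{2}$
$-43544 - x{\left(n,C \right)} = -43544 - 28 \cdot 162^{2} = -43544 - 28 \cdot 26244 = -43544 - 734832 = -778376$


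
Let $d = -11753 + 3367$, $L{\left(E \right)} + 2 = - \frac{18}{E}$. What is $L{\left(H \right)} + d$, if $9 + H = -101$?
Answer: $- \frac{461331}{55} \approx -8387.8$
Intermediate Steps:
$H = -110$ ($H = -9 - 101 = -110$)
$L{\left(E \right)} = -2 - \frac{18}{E}$
$d = -8386$
$L{\left(H \right)} + d = \left(-2 - \frac{18}{-110}\right) - 8386 = \left(-2 - - \frac{9}{55}\right) - 8386 = \left(-2 + \frac{9}{55}\right) - 8386 = - \frac{101}{55} - 8386 = - \frac{461331}{55}$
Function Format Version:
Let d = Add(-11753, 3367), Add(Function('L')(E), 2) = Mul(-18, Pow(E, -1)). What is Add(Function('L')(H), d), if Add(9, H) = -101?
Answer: Rational(-461331, 55) ≈ -8387.8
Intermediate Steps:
H = -110 (H = Add(-9, -101) = -110)
Function('L')(E) = Add(-2, Mul(-18, Pow(E, -1)))
d = -8386
Add(Function('L')(H), d) = Add(Add(-2, Mul(-18, Pow(-110, -1))), -8386) = Add(Add(-2, Mul(-18, Rational(-1, 110))), -8386) = Add(Add(-2, Rational(9, 55)), -8386) = Add(Rational(-101, 55), -8386) = Rational(-461331, 55)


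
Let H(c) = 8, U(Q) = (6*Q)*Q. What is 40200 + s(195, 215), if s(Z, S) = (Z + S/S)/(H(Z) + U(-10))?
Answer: 6110449/152 ≈ 40200.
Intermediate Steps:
U(Q) = 6*Q²
s(Z, S) = 1/608 + Z/608 (s(Z, S) = (Z + S/S)/(8 + 6*(-10)²) = (Z + 1)/(8 + 6*100) = (1 + Z)/(8 + 600) = (1 + Z)/608 = (1 + Z)*(1/608) = 1/608 + Z/608)
40200 + s(195, 215) = 40200 + (1/608 + (1/608)*195) = 40200 + (1/608 + 195/608) = 40200 + 49/152 = 6110449/152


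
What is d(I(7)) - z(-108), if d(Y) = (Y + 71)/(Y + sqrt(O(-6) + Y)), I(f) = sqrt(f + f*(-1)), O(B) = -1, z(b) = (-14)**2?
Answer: -196 - 71*I ≈ -196.0 - 71.0*I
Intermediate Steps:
z(b) = 196
I(f) = 0 (I(f) = sqrt(f - f) = sqrt(0) = 0)
d(Y) = (71 + Y)/(Y + sqrt(-1 + Y)) (d(Y) = (Y + 71)/(Y + sqrt(-1 + Y)) = (71 + Y)/(Y + sqrt(-1 + Y)))
d(I(7)) - z(-108) = (71 + 0)/(0 + sqrt(-1 + 0)) - 1*196 = 71/(0 + sqrt(-1)) - 196 = 71/(0 + I) - 196 = 71/I - 196 = -I*71 - 196 = -71*I - 196 = -196 - 71*I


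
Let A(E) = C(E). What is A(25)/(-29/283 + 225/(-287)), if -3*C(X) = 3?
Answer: 81221/71998 ≈ 1.1281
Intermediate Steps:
C(X) = -1 (C(X) = -⅓*3 = -1)
A(E) = -1
A(25)/(-29/283 + 225/(-287)) = -1/(-29/283 + 225/(-287)) = -1/(-29*1/283 + 225*(-1/287)) = -1/(-29/283 - 225/287) = -1/(-71998/81221) = -1*(-81221/71998) = 81221/71998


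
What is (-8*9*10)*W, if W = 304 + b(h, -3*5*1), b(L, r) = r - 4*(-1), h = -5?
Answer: -210960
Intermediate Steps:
b(L, r) = 4 + r (b(L, r) = r + 4 = 4 + r)
W = 293 (W = 304 + (4 - 3*5*1) = 304 + (4 - 15*1) = 304 + (4 - 15) = 304 - 11 = 293)
(-8*9*10)*W = (-8*9*10)*293 = -72*10*293 = -720*293 = -210960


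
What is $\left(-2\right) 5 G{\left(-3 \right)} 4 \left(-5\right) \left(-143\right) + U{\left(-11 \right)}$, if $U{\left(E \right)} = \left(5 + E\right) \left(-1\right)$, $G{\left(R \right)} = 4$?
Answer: $-114394$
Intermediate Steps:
$U{\left(E \right)} = -5 - E$
$\left(-2\right) 5 G{\left(-3 \right)} 4 \left(-5\right) \left(-143\right) + U{\left(-11 \right)} = \left(-2\right) 5 \cdot 4 \cdot 4 \left(-5\right) \left(-143\right) - -6 = \left(-10\right) 4 \cdot 4 \left(-5\right) \left(-143\right) + \left(-5 + 11\right) = \left(-40\right) 4 \left(-5\right) \left(-143\right) + 6 = \left(-160\right) \left(-5\right) \left(-143\right) + 6 = 800 \left(-143\right) + 6 = -114400 + 6 = -114394$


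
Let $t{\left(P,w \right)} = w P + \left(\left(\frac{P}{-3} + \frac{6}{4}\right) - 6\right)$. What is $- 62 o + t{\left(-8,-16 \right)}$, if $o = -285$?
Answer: $\frac{106777}{6} \approx 17796.0$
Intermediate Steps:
$t{\left(P,w \right)} = - \frac{9}{2} - \frac{P}{3} + P w$ ($t{\left(P,w \right)} = P w + \left(\left(P \left(- \frac{1}{3}\right) + 6 \cdot \frac{1}{4}\right) - 6\right) = P w - \left(\frac{9}{2} + \frac{P}{3}\right) = - \frac{9}{2} - \frac{P}{3} + P w$)
$- 62 o + t{\left(-8,-16 \right)} = \left(-62\right) \left(-285\right) - - \frac{757}{6} = 17670 + \left(- \frac{9}{2} + \frac{8}{3} + 128\right) = 17670 + \frac{757}{6} = \frac{106777}{6}$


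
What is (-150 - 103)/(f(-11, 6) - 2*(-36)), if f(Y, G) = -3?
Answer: -11/3 ≈ -3.6667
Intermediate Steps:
(-150 - 103)/(f(-11, 6) - 2*(-36)) = (-150 - 103)/(-3 - 2*(-36)) = -253/(-3 + 72) = -253/69 = (1/69)*(-253) = -11/3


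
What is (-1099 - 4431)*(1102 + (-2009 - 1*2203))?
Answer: 17198300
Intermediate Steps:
(-1099 - 4431)*(1102 + (-2009 - 1*2203)) = -5530*(1102 + (-2009 - 2203)) = -5530*(1102 - 4212) = -5530*(-3110) = 17198300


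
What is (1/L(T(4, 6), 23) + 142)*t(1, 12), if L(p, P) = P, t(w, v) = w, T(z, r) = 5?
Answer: 3267/23 ≈ 142.04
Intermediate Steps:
(1/L(T(4, 6), 23) + 142)*t(1, 12) = (1/23 + 142)*1 = (3267/23)*1 = 3267/23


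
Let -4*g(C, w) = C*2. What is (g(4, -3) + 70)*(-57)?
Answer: -3876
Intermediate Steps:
g(C, w) = -C/2 (g(C, w) = -C*2/4 = -C/2)
(g(4, -3) + 70)*(-57) = (-1/2*4 + 70)*(-57) = (-2 + 70)*(-57) = 68*(-57) = -3876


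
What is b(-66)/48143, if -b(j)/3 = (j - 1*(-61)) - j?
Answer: -183/48143 ≈ -0.0038012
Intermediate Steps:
b(j) = -183 (b(j) = -3*((j - 1*(-61)) - j) = -3*((j + 61) - j) = -3*((61 + j) - j) = -3*61 = -183)
b(-66)/48143 = -183/48143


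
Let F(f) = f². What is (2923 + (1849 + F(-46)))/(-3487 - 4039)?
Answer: -3444/3763 ≈ -0.91523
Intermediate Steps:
(2923 + (1849 + F(-46)))/(-3487 - 4039) = (2923 + (1849 + (-46)²))/(-3487 - 4039) = (2923 + (1849 + 2116))/(-7526) = (2923 + 3965)*(-1/7526) = 6888*(-1/7526) = -3444/3763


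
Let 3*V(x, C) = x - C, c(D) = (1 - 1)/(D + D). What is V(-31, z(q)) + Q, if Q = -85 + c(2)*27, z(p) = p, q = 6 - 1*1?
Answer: -97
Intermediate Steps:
q = 5 (q = 6 - 1 = 5)
c(D) = 0 (c(D) = 0/((2*D)) = 0*(1/(2*D)) = 0)
V(x, C) = -C/3 + x/3 (V(x, C) = (x - C)/3 = -C/3 + x/3)
Q = -85 (Q = -85 + 0*27 = -85 + 0 = -85)
V(-31, z(q)) + Q = (-1/3*5 + (1/3)*(-31)) - 85 = (-5/3 - 31/3) - 85 = -12 - 85 = -97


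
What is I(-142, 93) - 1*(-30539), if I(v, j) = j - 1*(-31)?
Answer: 30663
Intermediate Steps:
I(v, j) = 31 + j (I(v, j) = j + 31 = 31 + j)
I(-142, 93) - 1*(-30539) = (31 + 93) - 1*(-30539) = 124 + 30539 = 30663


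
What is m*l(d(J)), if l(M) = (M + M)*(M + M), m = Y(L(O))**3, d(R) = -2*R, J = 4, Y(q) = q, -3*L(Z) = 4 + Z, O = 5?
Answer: -6912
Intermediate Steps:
L(Z) = -4/3 - Z/3 (L(Z) = -(4 + Z)/3 = -4/3 - Z/3)
m = -27 (m = (-4/3 - 1/3*5)**3 = (-4/3 - 5/3)**3 = (-3)**3 = -27)
l(M) = 4*M**2 (l(M) = (2*M)*(2*M) = 4*M**2)
m*l(d(J)) = -108*(-2*4)**2 = -108*(-8)**2 = -108*64 = -27*256 = -6912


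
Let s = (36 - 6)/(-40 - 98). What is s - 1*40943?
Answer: -941694/23 ≈ -40943.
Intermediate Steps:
s = -5/23 (s = 30/(-138) = -1/138*30 = -5/23 ≈ -0.21739)
s - 1*40943 = -5/23 - 1*40943 = -5/23 - 40943 = -941694/23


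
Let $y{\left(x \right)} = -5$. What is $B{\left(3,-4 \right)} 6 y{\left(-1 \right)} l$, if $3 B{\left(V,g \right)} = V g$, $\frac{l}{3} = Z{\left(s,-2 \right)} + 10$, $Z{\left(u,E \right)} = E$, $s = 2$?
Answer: $2880$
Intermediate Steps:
$l = 24$ ($l = 3 \left(-2 + 10\right) = 3 \cdot 8 = 24$)
$B{\left(V,g \right)} = \frac{V g}{3}$
$B{\left(3,-4 \right)} 6 y{\left(-1 \right)} l = \frac{1}{3} \cdot 3 \left(-4\right) 6 \left(-5\right) 24 = \left(-4\right) 6 \left(-5\right) 24 = \left(-24\right) \left(-5\right) 24 = 120 \cdot 24 = 2880$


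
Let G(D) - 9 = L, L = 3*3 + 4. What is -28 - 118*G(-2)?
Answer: -2624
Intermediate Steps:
L = 13 (L = 9 + 4 = 13)
G(D) = 22 (G(D) = 9 + 13 = 22)
-28 - 118*G(-2) = -28 - 118*22 = -28 - 2596 = -2624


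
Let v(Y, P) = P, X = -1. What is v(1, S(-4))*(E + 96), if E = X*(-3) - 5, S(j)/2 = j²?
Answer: 3008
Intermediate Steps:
S(j) = 2*j²
E = -2 (E = -1*(-3) - 5 = 3 - 5 = -2)
v(1, S(-4))*(E + 96) = (2*(-4)²)*(-2 + 96) = (2*16)*94 = 32*94 = 3008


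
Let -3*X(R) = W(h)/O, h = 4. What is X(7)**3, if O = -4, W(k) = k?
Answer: 1/27 ≈ 0.037037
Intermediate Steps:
X(R) = 1/3 (X(R) = -4/(3*(-4)) = -4*(-1)/(3*4) = -1/3*(-1) = 1/3)
X(7)**3 = (1/3)**3 = 1/27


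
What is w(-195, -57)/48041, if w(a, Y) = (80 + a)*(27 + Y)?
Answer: 3450/48041 ≈ 0.071814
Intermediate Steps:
w(a, Y) = (27 + Y)*(80 + a)
w(-195, -57)/48041 = (2160 + 27*(-195) + 80*(-57) - 57*(-195))/48041 = (2160 - 5265 - 4560 + 11115)*(1/48041) = 3450*(1/48041) = 3450/48041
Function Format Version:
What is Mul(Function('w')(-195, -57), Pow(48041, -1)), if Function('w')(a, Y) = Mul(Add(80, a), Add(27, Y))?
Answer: Rational(3450, 48041) ≈ 0.071814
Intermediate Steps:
Function('w')(a, Y) = Mul(Add(27, Y), Add(80, a))
Mul(Function('w')(-195, -57), Pow(48041, -1)) = Mul(Add(2160, Mul(27, -195), Mul(80, -57), Mul(-57, -195)), Pow(48041, -1)) = Mul(Add(2160, -5265, -4560, 11115), Rational(1, 48041)) = Mul(3450, Rational(1, 48041)) = Rational(3450, 48041)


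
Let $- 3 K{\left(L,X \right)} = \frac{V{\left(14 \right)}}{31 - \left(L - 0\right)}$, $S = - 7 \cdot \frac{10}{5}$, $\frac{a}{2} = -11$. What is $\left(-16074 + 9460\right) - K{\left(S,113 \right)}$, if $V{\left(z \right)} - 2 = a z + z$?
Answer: $- \frac{893182}{135} \approx -6616.2$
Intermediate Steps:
$a = -22$ ($a = 2 \left(-11\right) = -22$)
$V{\left(z \right)} = 2 - 21 z$ ($V{\left(z \right)} = 2 + \left(- 22 z + z\right) = 2 - 21 z$)
$S = -14$ ($S = - 7 \cdot 10 \cdot \frac{1}{5} = \left(-7\right) 2 = -14$)
$K{\left(L,X \right)} = \frac{292}{3 \left(31 - L\right)}$ ($K{\left(L,X \right)} = - \frac{\left(2 - 294\right) \frac{1}{31 - \left(L - 0\right)}}{3} = - \frac{\left(2 - 294\right) \frac{1}{31 - \left(L + 0\right)}}{3} = - \frac{\left(-292\right) \frac{1}{31 - L}}{3} = \frac{292}{3 \left(31 - L\right)}$)
$\left(-16074 + 9460\right) - K{\left(S,113 \right)} = \left(-16074 + 9460\right) - - \frac{292}{-93 + 3 \left(-14\right)} = -6614 - - \frac{292}{-93 - 42} = -6614 - - \frac{292}{-135} = -6614 - \left(-292\right) \left(- \frac{1}{135}\right) = -6614 - \frac{292}{135} = - \frac{893182}{135}$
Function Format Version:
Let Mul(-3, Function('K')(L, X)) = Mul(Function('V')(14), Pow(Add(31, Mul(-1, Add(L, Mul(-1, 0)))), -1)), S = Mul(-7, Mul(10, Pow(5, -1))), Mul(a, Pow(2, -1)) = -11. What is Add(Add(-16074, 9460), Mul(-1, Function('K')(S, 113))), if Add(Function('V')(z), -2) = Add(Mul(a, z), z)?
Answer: Rational(-893182, 135) ≈ -6616.2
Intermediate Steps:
a = -22 (a = Mul(2, -11) = -22)
Function('V')(z) = Add(2, Mul(-21, z)) (Function('V')(z) = Add(2, Add(Mul(-22, z), z)) = Add(2, Mul(-21, z)))
S = -14 (S = Mul(-7, Mul(10, Rational(1, 5))) = Mul(-7, 2) = -14)
Function('K')(L, X) = Mul(Rational(292, 3), Pow(Add(31, Mul(-1, L)), -1)) (Function('K')(L, X) = Mul(Rational(-1, 3), Mul(Add(2, Mul(-21, 14)), Pow(Add(31, Mul(-1, Add(L, Mul(-1, 0)))), -1))) = Mul(Rational(-1, 3), Mul(Add(2, -294), Pow(Add(31, Mul(-1, Add(L, 0))), -1))) = Mul(Rational(-1, 3), Mul(-292, Pow(Add(31, Mul(-1, L)), -1))) = Mul(Rational(292, 3), Pow(Add(31, Mul(-1, L)), -1)))
Add(Add(-16074, 9460), Mul(-1, Function('K')(S, 113))) = Add(Add(-16074, 9460), Mul(-1, Mul(-292, Pow(Add(-93, Mul(3, -14)), -1)))) = Add(-6614, Mul(-1, Mul(-292, Pow(Add(-93, -42), -1)))) = Add(-6614, Mul(-1, Mul(-292, Pow(-135, -1)))) = Add(-6614, Mul(-1, Mul(-292, Rational(-1, 135)))) = Add(-6614, Mul(-1, Rational(292, 135))) = Add(-6614, Rational(-292, 135)) = Rational(-893182, 135)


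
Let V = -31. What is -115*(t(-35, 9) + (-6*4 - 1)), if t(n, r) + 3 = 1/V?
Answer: 99935/31 ≈ 3223.7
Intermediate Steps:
t(n, r) = -94/31 (t(n, r) = -3 + 1/(-31) = -3 - 1/31 = -94/31)
-115*(t(-35, 9) + (-6*4 - 1)) = -115*(-94/31 + (-6*4 - 1)) = -115*(-94/31 + (-24 - 1)) = -115*(-94/31 - 25) = -115*(-869/31) = 99935/31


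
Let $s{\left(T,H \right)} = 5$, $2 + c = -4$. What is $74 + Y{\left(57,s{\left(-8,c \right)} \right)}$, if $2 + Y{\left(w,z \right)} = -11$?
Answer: $61$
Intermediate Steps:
$c = -6$ ($c = -2 - 4 = -6$)
$Y{\left(w,z \right)} = -13$ ($Y{\left(w,z \right)} = -2 - 11 = -13$)
$74 + Y{\left(57,s{\left(-8,c \right)} \right)} = 74 - 13 = 61$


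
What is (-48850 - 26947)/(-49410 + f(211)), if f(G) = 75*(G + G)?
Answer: 75797/17760 ≈ 4.2679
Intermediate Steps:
f(G) = 150*G (f(G) = 75*(2*G) = 150*G)
(-48850 - 26947)/(-49410 + f(211)) = (-48850 - 26947)/(-49410 + 150*211) = -75797/(-49410 + 31650) = -75797/(-17760) = -75797*(-1/17760) = 75797/17760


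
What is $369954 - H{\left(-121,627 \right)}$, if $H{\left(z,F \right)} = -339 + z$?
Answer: $370414$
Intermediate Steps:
$369954 - H{\left(-121,627 \right)} = 369954 - \left(-339 - 121\right) = 369954 - -460 = 369954 + 460 = 370414$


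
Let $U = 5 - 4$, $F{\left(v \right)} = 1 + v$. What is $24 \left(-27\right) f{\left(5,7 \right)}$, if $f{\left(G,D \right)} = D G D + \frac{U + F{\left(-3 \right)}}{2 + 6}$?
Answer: $-158679$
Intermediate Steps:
$U = 1$
$f{\left(G,D \right)} = - \frac{1}{8} + G D^{2}$ ($f{\left(G,D \right)} = D G D + \frac{1 + \left(1 - 3\right)}{2 + 6} = G D^{2} + \frac{1 - 2}{8} = G D^{2} - \frac{1}{8} = - \frac{1}{8} + G D^{2}$)
$24 \left(-27\right) f{\left(5,7 \right)} = 24 \left(-27\right) \left(- \frac{1}{8} + 5 \cdot 7^{2}\right) = - 648 \left(- \frac{1}{8} + 5 \cdot 49\right) = - 648 \left(- \frac{1}{8} + 245\right) = \left(-648\right) \frac{1959}{8} = -158679$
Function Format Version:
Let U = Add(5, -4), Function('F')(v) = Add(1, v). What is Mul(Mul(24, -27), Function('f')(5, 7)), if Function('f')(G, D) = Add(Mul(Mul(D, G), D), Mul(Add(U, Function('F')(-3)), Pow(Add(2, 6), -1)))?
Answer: -158679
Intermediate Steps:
U = 1
Function('f')(G, D) = Add(Rational(-1, 8), Mul(G, Pow(D, 2))) (Function('f')(G, D) = Add(Mul(Mul(D, G), D), Mul(Add(1, Add(1, -3)), Pow(Add(2, 6), -1))) = Add(Mul(G, Pow(D, 2)), Mul(Add(1, -2), Pow(8, -1))) = Add(Mul(G, Pow(D, 2)), Mul(-1, Rational(1, 8))) = Add(Mul(G, Pow(D, 2)), Rational(-1, 8)) = Add(Rational(-1, 8), Mul(G, Pow(D, 2))))
Mul(Mul(24, -27), Function('f')(5, 7)) = Mul(Mul(24, -27), Add(Rational(-1, 8), Mul(5, Pow(7, 2)))) = Mul(-648, Add(Rational(-1, 8), Mul(5, 49))) = Mul(-648, Add(Rational(-1, 8), 245)) = Mul(-648, Rational(1959, 8)) = -158679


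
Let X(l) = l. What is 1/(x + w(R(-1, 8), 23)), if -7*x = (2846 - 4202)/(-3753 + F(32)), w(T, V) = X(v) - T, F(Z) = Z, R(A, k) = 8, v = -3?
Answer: -26047/287873 ≈ -0.090481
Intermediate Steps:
w(T, V) = -3 - T
x = -1356/26047 (x = -(2846 - 4202)/(7*(-3753 + 32)) = -(-1356)/(7*(-3721)) = -(-1356)*(-1)/(7*3721) = -1/7*1356/3721 = -1356/26047 ≈ -0.052060)
1/(x + w(R(-1, 8), 23)) = 1/(-1356/26047 + (-3 - 1*8)) = 1/(-1356/26047 + (-3 - 8)) = 1/(-1356/26047 - 11) = 1/(-287873/26047) = -26047/287873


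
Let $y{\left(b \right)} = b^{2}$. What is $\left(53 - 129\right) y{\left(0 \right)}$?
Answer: $0$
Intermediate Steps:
$\left(53 - 129\right) y{\left(0 \right)} = \left(53 - 129\right) 0^{2} = \left(-76\right) 0 = 0$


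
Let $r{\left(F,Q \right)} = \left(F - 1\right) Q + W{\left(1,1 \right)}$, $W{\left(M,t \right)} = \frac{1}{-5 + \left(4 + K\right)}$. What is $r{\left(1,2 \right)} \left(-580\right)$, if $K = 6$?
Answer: $-116$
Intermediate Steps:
$W{\left(M,t \right)} = \frac{1}{5}$ ($W{\left(M,t \right)} = \frac{1}{-5 + \left(4 + 6\right)} = \frac{1}{-5 + 10} = \frac{1}{5}$)
$r{\left(F,Q \right)} = \frac{1}{5} + Q \left(-1 + F\right)$ ($r{\left(F,Q \right)} = \left(F - 1\right) Q + \frac{1}{5} = \left(-1 + F\right) Q + \frac{1}{5} = Q \left(-1 + F\right) + \frac{1}{5} = \frac{1}{5} + Q \left(-1 + F\right)$)
$r{\left(1,2 \right)} \left(-580\right) = \left(\frac{1}{5} - 2 + 1 \cdot 2\right) \left(-580\right) = \left(\frac{1}{5} - 2 + 2\right) \left(-580\right) = \frac{1}{5} \left(-580\right) = -116$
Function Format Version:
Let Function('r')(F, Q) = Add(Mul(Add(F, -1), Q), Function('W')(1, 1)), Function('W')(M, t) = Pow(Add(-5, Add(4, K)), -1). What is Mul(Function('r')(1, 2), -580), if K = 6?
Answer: -116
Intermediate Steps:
Function('W')(M, t) = Rational(1, 5) (Function('W')(M, t) = Pow(Add(-5, Add(4, 6)), -1) = Pow(Add(-5, 10), -1) = Pow(5, -1) = Rational(1, 5))
Function('r')(F, Q) = Add(Rational(1, 5), Mul(Q, Add(-1, F))) (Function('r')(F, Q) = Add(Mul(Add(F, -1), Q), Rational(1, 5)) = Add(Mul(Add(-1, F), Q), Rational(1, 5)) = Add(Mul(Q, Add(-1, F)), Rational(1, 5)) = Add(Rational(1, 5), Mul(Q, Add(-1, F))))
Mul(Function('r')(1, 2), -580) = Mul(Add(Rational(1, 5), Mul(-1, 2), Mul(1, 2)), -580) = Mul(Add(Rational(1, 5), -2, 2), -580) = Mul(Rational(1, 5), -580) = -116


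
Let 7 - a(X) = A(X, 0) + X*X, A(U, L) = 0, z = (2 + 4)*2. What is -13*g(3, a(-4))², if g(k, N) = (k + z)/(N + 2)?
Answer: -2925/49 ≈ -59.694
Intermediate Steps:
z = 12 (z = 6*2 = 12)
a(X) = 7 - X² (a(X) = 7 - (0 + X*X) = 7 - (0 + X²) = 7 - X²)
g(k, N) = (12 + k)/(2 + N) (g(k, N) = (k + 12)/(N + 2) = (12 + k)/(2 + N))
-13*g(3, a(-4))² = -13*(12 + 3)²/(2 + (7 - 1*(-4)²))² = -13*225/(2 + (7 - 1*16))² = -13*225/(2 + (7 - 16))² = -13*225/(2 - 9)² = -13*(15/(-7))² = -13*(-⅐*15)² = -13*(-15/7)² = -13*225/49 = -2925/49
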